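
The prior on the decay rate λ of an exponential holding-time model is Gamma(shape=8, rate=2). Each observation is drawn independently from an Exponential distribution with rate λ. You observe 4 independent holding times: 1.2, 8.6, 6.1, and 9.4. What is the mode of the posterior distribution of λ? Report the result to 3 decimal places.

λ̂_MAP = 0.403

The Exponential(rate=λ) likelihood is ∝ λ^n e^(−λΣtᵢ). Here n = 4 and Σtᵢ = 1.2 + 8.6 + 6.1 + 9.4 = 25.3.
Posterior ∝ λ^7e^(−2λ) · λ^4e^(−25.3λ) = λ^11e^(−27.3λ), i.e. Gamma(12, 27.3).
Mode = (a−1)/b = 11/27.3 ≈ 0.403.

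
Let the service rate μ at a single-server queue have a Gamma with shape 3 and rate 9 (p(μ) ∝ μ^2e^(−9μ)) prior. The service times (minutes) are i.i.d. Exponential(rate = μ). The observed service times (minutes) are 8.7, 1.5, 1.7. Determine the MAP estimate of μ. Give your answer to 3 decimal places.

The Exponential(rate=μ) likelihood is ∝ μ^n e^(−μΣtᵢ). Here n = 3 and Σtᵢ = 8.7 + 1.5 + 1.7 = 11.9.
Posterior ∝ μ^2e^(−9μ) · μ^3e^(−11.9μ) = μ^5e^(−20.9μ), i.e. Gamma(6, 20.9).
Mode = (a−1)/b = 5/20.9 ≈ 0.239.

μ̂_MAP = 0.239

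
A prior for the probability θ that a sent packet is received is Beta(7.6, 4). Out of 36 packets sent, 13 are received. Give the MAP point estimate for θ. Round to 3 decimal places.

Prior: Beta(7.6, 4).
Data: 13 successes in 36 trials. The binomial likelihood contributes θ^13(1−θ)^23, so the posterior is Beta(7.6+13, 4+23) = Beta(20.6, 27).
For Beta(a, b) with a, b > 1 the mode is (a−1)/(a+b−2) = 19.6/45.6 ≈ 0.430.

θ̂_MAP = 0.430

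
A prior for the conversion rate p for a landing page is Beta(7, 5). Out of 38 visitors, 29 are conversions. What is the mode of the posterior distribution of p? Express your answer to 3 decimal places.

Prior: Beta(7, 5).
Data: 29 successes in 38 trials. The binomial likelihood contributes p^29(1−p)^9, so the posterior is Beta(7+29, 5+9) = Beta(36, 14).
For Beta(a, b) with a, b > 1 the mode is (a−1)/(a+b−2) = 35/48 ≈ 0.729.

p̂_MAP = 0.729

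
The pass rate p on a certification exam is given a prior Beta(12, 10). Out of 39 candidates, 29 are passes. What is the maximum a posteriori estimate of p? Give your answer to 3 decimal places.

p̂_MAP = 0.678

Prior: Beta(12, 10).
Data: 29 successes in 39 trials. The binomial likelihood contributes p^29(1−p)^10, so the posterior is Beta(12+29, 10+10) = Beta(41, 20).
For Beta(a, b) with a, b > 1 the mode is (a−1)/(a+b−2) = 40/59 ≈ 0.678.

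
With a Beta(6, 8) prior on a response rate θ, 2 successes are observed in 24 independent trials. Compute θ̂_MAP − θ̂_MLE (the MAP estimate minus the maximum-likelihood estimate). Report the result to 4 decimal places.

MAP − MLE = 0.1111

Posterior is Beta(8, 30); MAP = (8−1)/(38−2) = 7/36 ≈ 0.19444.
MLE ignores the prior: θ̂_MLE = k/n = 2/24 ≈ 0.08333.
Difference = 7/36 − 2/24 = 1/9 ≈ 0.1111.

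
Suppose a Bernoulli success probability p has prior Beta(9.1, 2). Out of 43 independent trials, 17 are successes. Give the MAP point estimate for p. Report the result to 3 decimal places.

p̂_MAP = 0.482

Prior: Beta(9.1, 2).
Data: 17 successes in 43 trials. The binomial likelihood contributes p^17(1−p)^26, so the posterior is Beta(9.1+17, 2+26) = Beta(26.1, 28).
For Beta(a, b) with a, b > 1 the mode is (a−1)/(a+b−2) = 25.1/52.1 ≈ 0.482.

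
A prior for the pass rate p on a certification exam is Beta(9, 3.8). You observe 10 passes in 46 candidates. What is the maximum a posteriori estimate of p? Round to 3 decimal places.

p̂_MAP = 0.317

Prior: Beta(9, 3.8).
Data: 10 successes in 46 trials. The binomial likelihood contributes p^10(1−p)^36, so the posterior is Beta(9+10, 3.8+36) = Beta(19, 39.8).
For Beta(a, b) with a, b > 1 the mode is (a−1)/(a+b−2) = 18/56.8 ≈ 0.317.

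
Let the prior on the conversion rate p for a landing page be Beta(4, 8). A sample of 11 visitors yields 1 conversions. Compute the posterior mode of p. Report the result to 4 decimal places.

p̂_MAP = 0.1905

Prior: Beta(4, 8).
Data: 1 success in 11 trials. The binomial likelihood contributes p(1−p)^10, so the posterior is Beta(4+1, 8+10) = Beta(5, 18).
For Beta(a, b) with a, b > 1 the mode is (a−1)/(a+b−2) = 4/21 ≈ 0.1905.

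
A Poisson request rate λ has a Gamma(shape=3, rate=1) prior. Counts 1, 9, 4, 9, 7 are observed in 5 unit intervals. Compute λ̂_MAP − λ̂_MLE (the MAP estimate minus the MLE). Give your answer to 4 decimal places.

MAP − MLE = -0.6667

Σxᵢ = 30. Posterior is Gamma(33, 6); MAP = (33−1)/6 = 32/6 ≈ 5.33333.
MLE = x̄ = 30/5 ≈ 6.00000.
Difference = 32/6 − 30/5 = -2/3 ≈ -0.6667.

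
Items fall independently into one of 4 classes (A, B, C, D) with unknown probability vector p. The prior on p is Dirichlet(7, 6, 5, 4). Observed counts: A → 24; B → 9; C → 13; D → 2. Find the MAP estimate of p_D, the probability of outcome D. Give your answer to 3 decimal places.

The posterior is Dirichlet(αᵢ + nᵢ) = Dirichlet(31, 15, 18, 6).
For a Dirichlet(a₁,…,a_K) with all aᵢ > 1, the mode has j-th component (aⱼ − 1)/(Σaᵢ − K).
Here Σaᵢ = 70 and K = 4, so p_D = (6 − 1)/(70 − 4) = 5/66 ≈ 0.076.

MAP estimate of p_D = 0.076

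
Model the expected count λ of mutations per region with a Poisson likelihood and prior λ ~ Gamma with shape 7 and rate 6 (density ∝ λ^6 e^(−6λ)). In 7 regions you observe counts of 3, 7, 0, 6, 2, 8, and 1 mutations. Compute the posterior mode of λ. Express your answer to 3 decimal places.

Σxᵢ = 3+7+0+6+2+8+1 = 27, with n = 7.
Posterior ∝ λ^6e^(−6λ) · λ^27e^(−7λ) = λ^33e^(−13λ), i.e. Gamma(shape=34, rate=13).
The mode of a Gamma(a, b) with a ≥ 1 (shape–rate) is (a−1)/b = 33/13 ≈ 2.538.

λ̂_MAP = 2.538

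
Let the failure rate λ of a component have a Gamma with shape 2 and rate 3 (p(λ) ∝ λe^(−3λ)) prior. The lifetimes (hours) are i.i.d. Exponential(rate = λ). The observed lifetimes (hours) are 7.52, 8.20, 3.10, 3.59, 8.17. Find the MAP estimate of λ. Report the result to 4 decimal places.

The Exponential(rate=λ) likelihood is ∝ λ^n e^(−λΣtᵢ). Here n = 5 and Σtᵢ = 7.52 + 8.20 + 3.10 + 3.59 + 8.17 = 30.58.
Posterior ∝ λe^(−3λ) · λ^5e^(−30.58λ) = λ^6e^(−33.58λ), i.e. Gamma(7, 33.58).
Mode = (a−1)/b = 6/33.58 ≈ 0.1787.

λ̂_MAP = 0.1787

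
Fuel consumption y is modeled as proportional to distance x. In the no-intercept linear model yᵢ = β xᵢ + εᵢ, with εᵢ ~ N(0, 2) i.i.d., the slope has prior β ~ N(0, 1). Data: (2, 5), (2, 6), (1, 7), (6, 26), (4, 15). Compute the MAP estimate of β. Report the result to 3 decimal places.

log p(β | y) = −Σ(yᵢ − βxᵢ)²/(2·2) − β²/(2·1) + const.
Setting the derivative to zero: Σxᵢ(yᵢ − βxᵢ)/2 − β/1 = 0, so β = Σxᵢyᵢ / (Σxᵢ² + σ²/τ²).
Σxᵢyᵢ = 2·5 + 2·6 + 1·7 + 6·26 + 4·15 = 245; Σxᵢ² = 61; σ²/τ² = 2.
β̂_MAP = 245 / (61 + 2) = 245/63 ≈ 3.889.

β̂_MAP = 3.889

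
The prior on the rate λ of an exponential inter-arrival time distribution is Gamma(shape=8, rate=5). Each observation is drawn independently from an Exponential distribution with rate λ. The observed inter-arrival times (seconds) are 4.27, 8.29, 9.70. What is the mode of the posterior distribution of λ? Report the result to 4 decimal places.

λ̂_MAP = 0.3668

The Exponential(rate=λ) likelihood is ∝ λ^n e^(−λΣtᵢ). Here n = 3 and Σtᵢ = 4.27 + 8.29 + 9.70 = 22.26.
Posterior ∝ λ^7e^(−5λ) · λ^3e^(−22.26λ) = λ^10e^(−27.26λ), i.e. Gamma(11, 27.26).
Mode = (a−1)/b = 10/27.26 ≈ 0.3668.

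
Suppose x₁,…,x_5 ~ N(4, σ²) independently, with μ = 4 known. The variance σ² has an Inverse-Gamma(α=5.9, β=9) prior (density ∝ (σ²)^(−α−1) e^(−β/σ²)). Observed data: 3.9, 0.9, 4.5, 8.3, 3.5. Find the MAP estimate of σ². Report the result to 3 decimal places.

σ̂²_MAP = 2.479

Sum of squared deviations about the known mean: SS = (3.9−4)² + (0.9−4)² + (4.5−4)² + (8.3−4)² + (3.5−4)² = 28.61.
The Normal likelihood contributes (σ²)^(−n/2) exp(−SS/(2σ²)), so the posterior is Inverse-Gamma(α + n/2, β + SS/2) = Inverse-Gamma(8.4, 23.305).
The mode of Inverse-Gamma(a, b) is b/(a+1) = 23.305/9.4 ≈ 2.479.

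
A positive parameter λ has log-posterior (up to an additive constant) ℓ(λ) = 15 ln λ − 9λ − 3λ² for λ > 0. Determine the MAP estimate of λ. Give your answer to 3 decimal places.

ℓ'(λ) = 15/λ − 9 − 6λ. Setting this to zero and multiplying by λ: 6λ² + 9λ − 15 = 0.
λ = (−9 + √(9² + 4·6·15)) / (2·6) = (−9 + √441) / 12 = (−9 + 21)/12 = 1.
ℓ''(λ) = −15/λ² − 6 < 0, confirming a maximum.

λ̂_MAP = 1.000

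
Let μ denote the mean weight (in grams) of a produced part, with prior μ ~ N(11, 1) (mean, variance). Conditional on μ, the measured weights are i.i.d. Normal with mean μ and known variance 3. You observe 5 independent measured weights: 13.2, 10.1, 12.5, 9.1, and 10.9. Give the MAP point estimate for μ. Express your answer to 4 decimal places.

n = 5; x̄ = (13.2 + 10.1 + 12.5 + 9.1 + 10.9)/5 = 55.8/5 = 11.16.
For a Normal prior and Normal likelihood with known variance, the posterior is Normal; its mode equals its mean, the precision-weighted average.
Prior precision 1/σ₀² = 1/1 = 1; data precision n/σ² = 5/3.
μ̂ = (1·11 + (5/3)·11.16) / (1 + 5/3) = 29.6/(8/3) = 11.1000.

μ̂_MAP = 11.1000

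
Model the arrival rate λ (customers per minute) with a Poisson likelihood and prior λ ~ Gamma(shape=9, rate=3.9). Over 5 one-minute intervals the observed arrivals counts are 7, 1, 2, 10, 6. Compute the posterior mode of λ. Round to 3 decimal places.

λ̂_MAP = 3.820

Σxᵢ = 7+1+2+10+6 = 26, with n = 5.
Posterior ∝ λ^8e^(−3.9λ) · λ^26e^(−5λ) = λ^34e^(−8.9λ), i.e. Gamma(shape=35, rate=8.9).
The mode of a Gamma(a, b) with a ≥ 1 (shape–rate) is (a−1)/b = 34/8.9 ≈ 3.820.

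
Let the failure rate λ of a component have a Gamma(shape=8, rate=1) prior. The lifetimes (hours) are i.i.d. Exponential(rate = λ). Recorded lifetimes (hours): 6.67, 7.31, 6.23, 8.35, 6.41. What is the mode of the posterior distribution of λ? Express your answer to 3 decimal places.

λ̂_MAP = 0.334

The Exponential(rate=λ) likelihood is ∝ λ^n e^(−λΣtᵢ). Here n = 5 and Σtᵢ = 6.67 + 7.31 + 6.23 + 8.35 + 6.41 = 34.97.
Posterior ∝ λ^7e^(−1λ) · λ^5e^(−34.97λ) = λ^12e^(−35.97λ), i.e. Gamma(13, 35.97).
Mode = (a−1)/b = 12/35.97 ≈ 0.334.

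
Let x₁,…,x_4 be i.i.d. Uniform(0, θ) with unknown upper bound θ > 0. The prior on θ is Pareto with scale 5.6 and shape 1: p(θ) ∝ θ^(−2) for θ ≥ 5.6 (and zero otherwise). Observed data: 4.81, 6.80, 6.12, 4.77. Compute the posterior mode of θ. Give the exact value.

The Uniform(0, θ) likelihood is θ^(−n) for θ ≥ max(xᵢ), zero otherwise. Here max(xᵢ) = 6.80.
Posterior ∝ θ^(−2) · θ^(−4) = θ^(−6) on θ ≥ max(5.6, 6.80) = 6.80.
This density is strictly decreasing in θ, so the posterior mode lies at the lower boundary of the support.

θ̂_MAP = 6.80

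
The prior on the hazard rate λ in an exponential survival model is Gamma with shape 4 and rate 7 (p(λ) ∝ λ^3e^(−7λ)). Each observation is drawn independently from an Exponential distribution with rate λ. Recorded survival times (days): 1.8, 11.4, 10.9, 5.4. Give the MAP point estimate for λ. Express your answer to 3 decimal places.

The Exponential(rate=λ) likelihood is ∝ λ^n e^(−λΣtᵢ). Here n = 4 and Σtᵢ = 1.8 + 11.4 + 10.9 + 5.4 = 29.5.
Posterior ∝ λ^3e^(−7λ) · λ^4e^(−29.5λ) = λ^7e^(−36.5λ), i.e. Gamma(8, 36.5).
Mode = (a−1)/b = 7/36.5 ≈ 0.192.

λ̂_MAP = 0.192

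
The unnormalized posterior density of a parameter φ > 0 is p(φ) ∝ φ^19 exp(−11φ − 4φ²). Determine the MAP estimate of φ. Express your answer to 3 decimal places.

ℓ'(φ) = 19/φ − 11 − 8φ. Setting this to zero and multiplying by φ: 8φ² + 11φ − 19 = 0.
φ = (−11 + √(11² + 4·8·19)) / (2·8) = (−11 + √729) / 16 = (−11 + 27)/16 = 1.
ℓ''(φ) = −19/φ² − 8 < 0, confirming a maximum.

φ̂_MAP = 1.000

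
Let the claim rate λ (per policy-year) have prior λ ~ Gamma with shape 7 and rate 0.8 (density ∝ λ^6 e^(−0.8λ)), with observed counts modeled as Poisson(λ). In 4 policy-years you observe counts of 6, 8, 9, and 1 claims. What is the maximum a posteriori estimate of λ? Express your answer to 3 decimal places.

Σxᵢ = 6+8+9+1 = 24, with n = 4.
Posterior ∝ λ^6e^(−0.8λ) · λ^24e^(−4λ) = λ^30e^(−4.8λ), i.e. Gamma(shape=31, rate=4.8).
The mode of a Gamma(a, b) with a ≥ 1 (shape–rate) is (a−1)/b = 30/4.8 ≈ 6.250.

λ̂_MAP = 6.250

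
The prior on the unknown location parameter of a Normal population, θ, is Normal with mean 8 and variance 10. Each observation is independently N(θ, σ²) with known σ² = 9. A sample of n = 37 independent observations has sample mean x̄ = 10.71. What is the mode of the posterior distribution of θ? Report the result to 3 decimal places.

n = 37, x̄ = 10.71.
For a Normal prior and Normal likelihood with known variance, the posterior is Normal; its mode equals its mean, the precision-weighted average.
Prior precision 1/σ₀² = 1/10 = 0.1; data precision n/σ² = 37/9.
θ̂ = (0.1·8 + (37/9)·10.71) / (0.1 + 37/9) = 44.83/(379/90) = 40347/3790 ≈ 10.646.

θ̂_MAP = 10.646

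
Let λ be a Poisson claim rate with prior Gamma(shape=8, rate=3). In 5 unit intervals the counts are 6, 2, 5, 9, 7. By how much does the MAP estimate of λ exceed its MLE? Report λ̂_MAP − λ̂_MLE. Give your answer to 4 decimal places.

MAP − MLE = -1.3000

Σxᵢ = 29. Posterior is Gamma(37, 8); MAP = (37−1)/8 = 36/8 ≈ 4.50000.
MLE = x̄ = 29/5 ≈ 5.80000.
Difference = 36/8 − 29/5 = -13/10 ≈ -1.3000.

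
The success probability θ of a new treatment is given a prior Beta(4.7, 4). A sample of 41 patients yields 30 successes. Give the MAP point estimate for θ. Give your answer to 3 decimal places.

θ̂_MAP = 0.706

Prior: Beta(4.7, 4).
Data: 30 successes in 41 trials. The binomial likelihood contributes θ^30(1−θ)^11, so the posterior is Beta(4.7+30, 4+11) = Beta(34.7, 15).
For Beta(a, b) with a, b > 1 the mode is (a−1)/(a+b−2) = 33.7/47.7 ≈ 0.706.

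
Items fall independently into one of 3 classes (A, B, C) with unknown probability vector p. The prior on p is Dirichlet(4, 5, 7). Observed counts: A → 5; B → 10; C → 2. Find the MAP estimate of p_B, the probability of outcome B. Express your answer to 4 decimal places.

The posterior is Dirichlet(αᵢ + nᵢ) = Dirichlet(9, 15, 9).
For a Dirichlet(a₁,…,a_K) with all aᵢ > 1, the mode has j-th component (aⱼ − 1)/(Σaᵢ − K).
Here Σaᵢ = 33 and K = 3, so p_B = (15 − 1)/(33 − 3) = 14/30 ≈ 0.4667.

MAP estimate of p_B = 0.4667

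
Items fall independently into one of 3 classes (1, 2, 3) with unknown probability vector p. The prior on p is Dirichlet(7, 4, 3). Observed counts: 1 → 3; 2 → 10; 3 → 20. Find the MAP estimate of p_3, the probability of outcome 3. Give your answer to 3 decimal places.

MAP estimate: 0.500

The posterior is Dirichlet(αᵢ + nᵢ) = Dirichlet(10, 14, 23).
For a Dirichlet(a₁,…,a_K) with all aᵢ > 1, the mode has j-th component (aⱼ − 1)/(Σaᵢ − K).
Here Σaᵢ = 47 and K = 3, so p_3 = (23 − 1)/(47 − 3) = 22/44 ≈ 0.500.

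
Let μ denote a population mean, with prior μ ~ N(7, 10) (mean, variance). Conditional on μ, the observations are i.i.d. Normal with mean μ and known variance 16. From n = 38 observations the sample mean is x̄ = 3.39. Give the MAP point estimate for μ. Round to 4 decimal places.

n = 38, x̄ = 3.39.
For a Normal prior and Normal likelihood with known variance, the posterior is Normal; its mode equals its mean, the precision-weighted average.
Prior precision 1/σ₀² = 1/10 = 0.1; data precision n/σ² = 38/16 = 2.375.
μ̂ = (0.1·7 + 2.375·3.39) / (0.1 + 2.375) = 8.75125/2.475 = 7001/1980 ≈ 3.5359.

μ̂_MAP = 3.5359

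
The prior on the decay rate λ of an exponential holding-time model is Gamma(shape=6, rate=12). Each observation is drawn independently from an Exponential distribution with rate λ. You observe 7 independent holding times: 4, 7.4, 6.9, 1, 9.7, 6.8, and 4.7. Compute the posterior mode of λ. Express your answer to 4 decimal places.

The Exponential(rate=λ) likelihood is ∝ λ^n e^(−λΣtᵢ). Here n = 7 and Σtᵢ = 4 + 7.4 + 6.9 + 1 + 9.7 + 6.8 + 4.7 = 40.5.
Posterior ∝ λ^5e^(−12λ) · λ^7e^(−40.5λ) = λ^12e^(−52.5λ), i.e. Gamma(13, 52.5).
Mode = (a−1)/b = 12/52.5 ≈ 0.2286.

λ̂_MAP = 0.2286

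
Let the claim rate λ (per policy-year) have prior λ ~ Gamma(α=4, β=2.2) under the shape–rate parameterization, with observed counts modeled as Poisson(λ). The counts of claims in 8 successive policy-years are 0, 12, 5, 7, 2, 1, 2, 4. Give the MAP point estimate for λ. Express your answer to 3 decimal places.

Σxᵢ = 0+12+5+7+2+1+2+4 = 33, with n = 8.
Posterior ∝ λ^3e^(−2.2λ) · λ^33e^(−8λ) = λ^36e^(−10.2λ), i.e. Gamma(shape=37, rate=10.2).
The mode of a Gamma(a, b) with a ≥ 1 (shape–rate) is (a−1)/b = 36/10.2 ≈ 3.529.

λ̂_MAP = 3.529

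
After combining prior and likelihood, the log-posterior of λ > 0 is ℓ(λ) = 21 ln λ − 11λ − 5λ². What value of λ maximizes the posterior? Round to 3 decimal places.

λ̂_MAP = 1.000

ℓ'(λ) = 21/λ − 11 − 10λ. Setting this to zero and multiplying by λ: 10λ² + 11λ − 21 = 0.
λ = (−11 + √(11² + 4·10·21)) / (2·10) = (−11 + √961) / 20 = (−11 + 31)/20 = 1.
ℓ''(λ) = −21/λ² − 10 < 0, confirming a maximum.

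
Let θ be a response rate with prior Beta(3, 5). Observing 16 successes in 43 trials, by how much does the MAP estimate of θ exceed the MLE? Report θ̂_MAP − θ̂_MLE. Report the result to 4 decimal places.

MAP − MLE = -0.0047

Posterior is Beta(19, 32); MAP = (19−1)/(51−2) = 18/49 ≈ 0.36735.
MLE ignores the prior: θ̂_MLE = k/n = 16/43 ≈ 0.37209.
Difference = 18/49 − 16/43 = -10/2107 ≈ -0.0047.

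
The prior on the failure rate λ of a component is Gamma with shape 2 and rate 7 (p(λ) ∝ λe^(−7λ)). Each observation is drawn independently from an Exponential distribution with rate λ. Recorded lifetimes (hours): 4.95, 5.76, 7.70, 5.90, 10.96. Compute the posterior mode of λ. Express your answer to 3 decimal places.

λ̂_MAP = 0.142

The Exponential(rate=λ) likelihood is ∝ λ^n e^(−λΣtᵢ). Here n = 5 and Σtᵢ = 4.95 + 5.76 + 7.70 + 5.90 + 10.96 = 35.27.
Posterior ∝ λe^(−7λ) · λ^5e^(−35.27λ) = λ^6e^(−42.27λ), i.e. Gamma(7, 42.27).
Mode = (a−1)/b = 6/42.27 ≈ 0.142.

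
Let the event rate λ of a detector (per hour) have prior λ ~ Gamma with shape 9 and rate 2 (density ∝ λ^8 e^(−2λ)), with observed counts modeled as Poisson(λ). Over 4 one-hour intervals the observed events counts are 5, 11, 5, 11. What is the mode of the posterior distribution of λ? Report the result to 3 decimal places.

λ̂_MAP = 6.667

Σxᵢ = 5+11+5+11 = 32, with n = 4.
Posterior ∝ λ^8e^(−2λ) · λ^32e^(−4λ) = λ^40e^(−6λ), i.e. Gamma(shape=41, rate=6).
The mode of a Gamma(a, b) with a ≥ 1 (shape–rate) is (a−1)/b = 40/6 ≈ 6.667.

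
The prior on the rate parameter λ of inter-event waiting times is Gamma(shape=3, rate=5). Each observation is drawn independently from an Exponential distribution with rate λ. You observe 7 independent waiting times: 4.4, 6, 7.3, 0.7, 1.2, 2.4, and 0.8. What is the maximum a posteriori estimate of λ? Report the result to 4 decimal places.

The Exponential(rate=λ) likelihood is ∝ λ^n e^(−λΣtᵢ). Here n = 7 and Σtᵢ = 4.4 + 6 + 7.3 + 0.7 + 1.2 + 2.4 + 0.8 = 22.8.
Posterior ∝ λ^2e^(−5λ) · λ^7e^(−22.8λ) = λ^9e^(−27.8λ), i.e. Gamma(10, 27.8).
Mode = (a−1)/b = 9/27.8 ≈ 0.3237.

λ̂_MAP = 0.3237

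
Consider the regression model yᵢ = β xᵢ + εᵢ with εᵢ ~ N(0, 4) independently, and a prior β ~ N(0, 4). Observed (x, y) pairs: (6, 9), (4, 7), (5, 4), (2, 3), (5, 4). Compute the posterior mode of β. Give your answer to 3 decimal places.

β̂_MAP = 1.196

log p(β | y) = −Σ(yᵢ − βxᵢ)²/(2·4) − β²/(2·4) + const.
Setting the derivative to zero: Σxᵢ(yᵢ − βxᵢ)/4 − β/4 = 0, so β = Σxᵢyᵢ / (Σxᵢ² + σ²/τ²).
Σxᵢyᵢ = 6·9 + 4·7 + 5·4 + 2·3 + 5·4 = 128; Σxᵢ² = 106; σ²/τ² = 1.
β̂_MAP = 128 / (106 + 1) = 128/107 ≈ 1.196.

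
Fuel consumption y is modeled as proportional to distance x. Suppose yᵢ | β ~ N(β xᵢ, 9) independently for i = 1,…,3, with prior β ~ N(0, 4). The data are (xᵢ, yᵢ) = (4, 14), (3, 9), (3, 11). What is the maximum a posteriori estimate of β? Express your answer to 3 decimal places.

log p(β | y) = −Σ(yᵢ − βxᵢ)²/(2·9) − β²/(2·4) + const.
Setting the derivative to zero: Σxᵢ(yᵢ − βxᵢ)/9 − β/4 = 0, so β = Σxᵢyᵢ / (Σxᵢ² + σ²/τ²).
Σxᵢyᵢ = 4·14 + 3·9 + 3·11 = 116; Σxᵢ² = 34; σ²/τ² = 2.25.
β̂_MAP = 116 / (34 + 2.25) = 116/36.25 ≈ 3.200.

β̂_MAP = 3.200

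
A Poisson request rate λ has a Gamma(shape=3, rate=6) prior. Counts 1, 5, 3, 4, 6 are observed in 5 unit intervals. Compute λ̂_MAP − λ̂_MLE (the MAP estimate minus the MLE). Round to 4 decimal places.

MAP − MLE = -1.8909

Σxᵢ = 19. Posterior is Gamma(22, 11); MAP = (22−1)/11 = 21/11 ≈ 1.90909.
MLE = x̄ = 19/5 ≈ 3.80000.
Difference = 21/11 − 19/5 = -104/55 ≈ -1.8909.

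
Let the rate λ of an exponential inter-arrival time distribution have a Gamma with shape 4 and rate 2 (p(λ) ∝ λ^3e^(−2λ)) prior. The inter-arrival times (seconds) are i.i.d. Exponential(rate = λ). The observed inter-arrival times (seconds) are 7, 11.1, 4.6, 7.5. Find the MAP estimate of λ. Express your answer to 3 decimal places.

λ̂_MAP = 0.217

The Exponential(rate=λ) likelihood is ∝ λ^n e^(−λΣtᵢ). Here n = 4 and Σtᵢ = 7 + 11.1 + 4.6 + 7.5 = 30.2.
Posterior ∝ λ^3e^(−2λ) · λ^4e^(−30.2λ) = λ^7e^(−32.2λ), i.e. Gamma(8, 32.2).
Mode = (a−1)/b = 7/32.2 ≈ 0.217.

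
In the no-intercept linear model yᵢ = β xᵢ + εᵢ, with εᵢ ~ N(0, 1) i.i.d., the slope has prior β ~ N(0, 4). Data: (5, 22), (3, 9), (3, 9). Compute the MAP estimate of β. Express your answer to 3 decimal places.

log p(β | y) = −Σ(yᵢ − βxᵢ)²/(2·1) − β²/(2·4) + const.
Setting the derivative to zero: Σxᵢ(yᵢ − βxᵢ)/1 − β/4 = 0, so β = Σxᵢyᵢ / (Σxᵢ² + σ²/τ²).
Σxᵢyᵢ = 5·22 + 3·9 + 3·9 = 164; Σxᵢ² = 43; σ²/τ² = 0.25.
β̂_MAP = 164 / (43 + 0.25) = 164/43.25 ≈ 3.792.

β̂_MAP = 3.792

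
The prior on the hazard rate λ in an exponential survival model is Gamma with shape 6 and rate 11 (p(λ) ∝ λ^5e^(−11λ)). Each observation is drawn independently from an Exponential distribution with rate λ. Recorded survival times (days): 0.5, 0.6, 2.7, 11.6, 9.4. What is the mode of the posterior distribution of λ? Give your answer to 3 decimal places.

The Exponential(rate=λ) likelihood is ∝ λ^n e^(−λΣtᵢ). Here n = 5 and Σtᵢ = 0.5 + 0.6 + 2.7 + 11.6 + 9.4 = 24.8.
Posterior ∝ λ^5e^(−11λ) · λ^5e^(−24.8λ) = λ^10e^(−35.8λ), i.e. Gamma(11, 35.8).
Mode = (a−1)/b = 10/35.8 ≈ 0.279.

λ̂_MAP = 0.279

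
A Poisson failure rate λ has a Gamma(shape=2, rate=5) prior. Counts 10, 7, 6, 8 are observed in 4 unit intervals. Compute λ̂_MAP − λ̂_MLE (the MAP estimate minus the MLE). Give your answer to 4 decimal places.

MAP − MLE = -4.1944

Σxᵢ = 31. Posterior is Gamma(33, 9); MAP = (33−1)/9 = 32/9 ≈ 3.55556.
MLE = x̄ = 31/4 ≈ 7.75000.
Difference = 32/9 − 31/4 = -151/36 ≈ -4.1944.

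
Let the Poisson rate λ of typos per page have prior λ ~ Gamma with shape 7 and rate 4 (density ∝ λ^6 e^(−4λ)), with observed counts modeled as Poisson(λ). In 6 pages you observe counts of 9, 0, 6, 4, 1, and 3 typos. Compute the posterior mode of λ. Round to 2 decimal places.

λ̂_MAP = 2.90

Σxᵢ = 9+0+6+4+1+3 = 23, with n = 6.
Posterior ∝ λ^6e^(−4λ) · λ^23e^(−6λ) = λ^29e^(−10λ), i.e. Gamma(shape=30, rate=10).
The mode of a Gamma(a, b) with a ≥ 1 (shape–rate) is (a−1)/b = 29/10 ≈ 2.90.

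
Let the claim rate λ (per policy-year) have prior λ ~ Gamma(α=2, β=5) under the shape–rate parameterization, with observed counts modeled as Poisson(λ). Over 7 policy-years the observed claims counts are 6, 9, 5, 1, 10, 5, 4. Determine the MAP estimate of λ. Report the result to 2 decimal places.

Σxᵢ = 6+9+5+1+10+5+4 = 40, with n = 7.
Posterior ∝ λe^(−5λ) · λ^40e^(−7λ) = λ^41e^(−12λ), i.e. Gamma(shape=42, rate=12).
The mode of a Gamma(a, b) with a ≥ 1 (shape–rate) is (a−1)/b = 41/12 ≈ 3.42.

λ̂_MAP = 3.42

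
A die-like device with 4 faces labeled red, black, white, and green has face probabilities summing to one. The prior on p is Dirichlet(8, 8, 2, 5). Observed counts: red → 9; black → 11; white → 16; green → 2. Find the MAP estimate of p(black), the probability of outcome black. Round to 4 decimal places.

MAP estimate of p(black) = 0.3158

The posterior is Dirichlet(αᵢ + nᵢ) = Dirichlet(17, 19, 18, 7).
For a Dirichlet(a₁,…,a_K) with all aᵢ > 1, the mode has j-th component (aⱼ − 1)/(Σaᵢ − K).
Here Σaᵢ = 61 and K = 4, so p(black) = (19 − 1)/(61 − 4) = 18/57 ≈ 0.3158.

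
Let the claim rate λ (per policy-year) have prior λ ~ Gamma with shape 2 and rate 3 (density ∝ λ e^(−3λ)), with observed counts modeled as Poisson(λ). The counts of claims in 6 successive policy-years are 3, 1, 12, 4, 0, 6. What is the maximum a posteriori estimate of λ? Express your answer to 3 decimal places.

Σxᵢ = 3+1+12+4+0+6 = 26, with n = 6.
Posterior ∝ λe^(−3λ) · λ^26e^(−6λ) = λ^27e^(−9λ), i.e. Gamma(shape=28, rate=9).
The mode of a Gamma(a, b) with a ≥ 1 (shape–rate) is (a−1)/b = 27/9 ≈ 3.000.

λ̂_MAP = 3.000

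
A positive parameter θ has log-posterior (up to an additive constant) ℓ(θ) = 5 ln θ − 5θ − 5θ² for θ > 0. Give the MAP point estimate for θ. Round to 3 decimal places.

θ̂_MAP = 0.500

ℓ'(θ) = 5/θ − 5 − 10θ. Setting this to zero and multiplying by θ: 10θ² + 5θ − 5 = 0.
θ = (−5 + √(5² + 4·10·5)) / (2·10) = (−5 + √225) / 20 = (−5 + 15)/20 = 1/2.
ℓ''(θ) = −5/θ² − 10 < 0, confirming a maximum.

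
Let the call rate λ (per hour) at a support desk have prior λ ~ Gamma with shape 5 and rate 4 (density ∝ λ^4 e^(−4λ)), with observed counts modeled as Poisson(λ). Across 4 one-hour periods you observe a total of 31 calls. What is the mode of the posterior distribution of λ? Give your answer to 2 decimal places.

λ̂_MAP = 4.38

Σxᵢ = 31, n = 4.
Posterior ∝ λ^4e^(−4λ) · λ^31e^(−4λ) = λ^35e^(−8λ), i.e. Gamma(shape=36, rate=8).
The mode of a Gamma(a, b) with a ≥ 1 (shape–rate) is (a−1)/b = 35/8 ≈ 4.38.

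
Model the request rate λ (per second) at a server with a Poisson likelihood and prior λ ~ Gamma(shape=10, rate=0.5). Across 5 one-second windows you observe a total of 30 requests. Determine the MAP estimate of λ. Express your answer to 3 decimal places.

Σxᵢ = 30, n = 5.
Posterior ∝ λ^9e^(−0.5λ) · λ^30e^(−5λ) = λ^39e^(−5.5λ), i.e. Gamma(shape=40, rate=5.5).
The mode of a Gamma(a, b) with a ≥ 1 (shape–rate) is (a−1)/b = 39/5.5 ≈ 7.091.

λ̂_MAP = 7.091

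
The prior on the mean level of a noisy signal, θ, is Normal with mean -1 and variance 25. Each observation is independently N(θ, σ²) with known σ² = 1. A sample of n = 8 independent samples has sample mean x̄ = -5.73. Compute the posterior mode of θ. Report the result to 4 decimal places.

θ̂_MAP = -5.7065

n = 8, x̄ = -5.73.
For a Normal prior and Normal likelihood with known variance, the posterior is Normal; its mode equals its mean, the precision-weighted average.
Prior precision 1/σ₀² = 1/25 = 0.04; data precision n/σ² = 8/1 = 8.
θ̂ = (0.04·(-1) + 8·(-5.73)) / (0.04 + 8) = (-45.88)/8.04 = -1147/201 ≈ -5.7065.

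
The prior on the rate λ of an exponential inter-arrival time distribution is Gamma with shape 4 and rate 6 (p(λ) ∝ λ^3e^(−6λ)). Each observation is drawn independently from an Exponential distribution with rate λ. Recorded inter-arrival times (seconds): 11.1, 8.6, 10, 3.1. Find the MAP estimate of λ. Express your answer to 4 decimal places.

The Exponential(rate=λ) likelihood is ∝ λ^n e^(−λΣtᵢ). Here n = 4 and Σtᵢ = 11.1 + 8.6 + 10 + 3.1 = 32.8.
Posterior ∝ λ^3e^(−6λ) · λ^4e^(−32.8λ) = λ^7e^(−38.8λ), i.e. Gamma(8, 38.8).
Mode = (a−1)/b = 7/38.8 ≈ 0.1804.

λ̂_MAP = 0.1804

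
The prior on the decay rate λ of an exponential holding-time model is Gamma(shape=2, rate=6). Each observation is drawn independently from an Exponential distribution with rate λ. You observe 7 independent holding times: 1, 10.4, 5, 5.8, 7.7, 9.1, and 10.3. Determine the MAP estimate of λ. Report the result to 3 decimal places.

λ̂_MAP = 0.145

The Exponential(rate=λ) likelihood is ∝ λ^n e^(−λΣtᵢ). Here n = 7 and Σtᵢ = 1 + 10.4 + 5 + 5.8 + 7.7 + 9.1 + 10.3 = 49.3.
Posterior ∝ λe^(−6λ) · λ^7e^(−49.3λ) = λ^8e^(−55.3λ), i.e. Gamma(9, 55.3).
Mode = (a−1)/b = 8/55.3 ≈ 0.145.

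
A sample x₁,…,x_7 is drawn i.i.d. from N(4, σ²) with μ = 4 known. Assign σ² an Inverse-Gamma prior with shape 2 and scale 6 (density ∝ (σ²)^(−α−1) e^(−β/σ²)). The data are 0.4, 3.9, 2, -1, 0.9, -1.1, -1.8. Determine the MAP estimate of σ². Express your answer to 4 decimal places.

Sum of squared deviations about the known mean: SS = (0.4−4)² + (3.9−4)² + (2−4)² + (-1−4)² + (0.9−4)² + (-1.1−4)² + (-1.8−4)² = 111.23.
The Normal likelihood contributes (σ²)^(−n/2) exp(−SS/(2σ²)), so the posterior is Inverse-Gamma(α + n/2, β + SS/2) = Inverse-Gamma(5.5, 61.615).
The mode of Inverse-Gamma(a, b) is b/(a+1) = 61.615/6.5 ≈ 9.4792.

σ̂²_MAP = 9.4792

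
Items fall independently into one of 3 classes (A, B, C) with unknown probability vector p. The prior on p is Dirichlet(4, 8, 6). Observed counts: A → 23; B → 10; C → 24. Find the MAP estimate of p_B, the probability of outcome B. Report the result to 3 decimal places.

The posterior is Dirichlet(αᵢ + nᵢ) = Dirichlet(27, 18, 30).
For a Dirichlet(a₁,…,a_K) with all aᵢ > 1, the mode has j-th component (aⱼ − 1)/(Σaᵢ − K).
Here Σaᵢ = 75 and K = 3, so p_B = (18 − 1)/(75 − 3) = 17/72 ≈ 0.236.

MAP estimate of p_B = 0.236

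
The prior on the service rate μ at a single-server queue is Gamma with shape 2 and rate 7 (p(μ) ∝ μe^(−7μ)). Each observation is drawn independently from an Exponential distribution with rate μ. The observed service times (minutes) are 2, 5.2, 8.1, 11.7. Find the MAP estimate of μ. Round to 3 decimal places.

μ̂_MAP = 0.147

The Exponential(rate=μ) likelihood is ∝ μ^n e^(−μΣtᵢ). Here n = 4 and Σtᵢ = 2 + 5.2 + 8.1 + 11.7 = 27.
Posterior ∝ μe^(−7μ) · μ^4e^(−27μ) = μ^5e^(−34μ), i.e. Gamma(6, 34).
Mode = (a−1)/b = 5/34 ≈ 0.147.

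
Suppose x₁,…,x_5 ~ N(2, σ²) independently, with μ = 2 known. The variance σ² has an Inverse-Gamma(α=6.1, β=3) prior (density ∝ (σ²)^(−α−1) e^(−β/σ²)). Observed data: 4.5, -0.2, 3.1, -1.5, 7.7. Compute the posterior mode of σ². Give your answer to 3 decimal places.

σ̂²_MAP = 3.283

Sum of squared deviations about the known mean: SS = (4.5−2)² + (-0.2−2)² + (3.1−2)² + (-1.5−2)² + (7.7−2)² = 57.04.
The Normal likelihood contributes (σ²)^(−n/2) exp(−SS/(2σ²)), so the posterior is Inverse-Gamma(α + n/2, β + SS/2) = Inverse-Gamma(8.6, 31.52).
The mode of Inverse-Gamma(a, b) is b/(a+1) = 31.52/9.6 ≈ 3.283.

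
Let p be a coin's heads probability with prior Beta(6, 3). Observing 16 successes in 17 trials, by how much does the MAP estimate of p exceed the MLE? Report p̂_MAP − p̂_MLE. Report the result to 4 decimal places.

MAP − MLE = -0.0662

Posterior is Beta(22, 4); MAP = (22−1)/(26−2) = 21/24 ≈ 0.87500.
MLE ignores the prior: p̂_MLE = k/n = 16/17 ≈ 0.94118.
Difference = 21/24 − 16/17 = -9/136 ≈ -0.0662.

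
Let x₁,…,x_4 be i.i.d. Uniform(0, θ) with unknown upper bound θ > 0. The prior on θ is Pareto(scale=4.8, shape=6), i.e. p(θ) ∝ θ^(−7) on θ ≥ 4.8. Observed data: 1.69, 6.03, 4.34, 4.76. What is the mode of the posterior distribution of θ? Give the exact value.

The Uniform(0, θ) likelihood is θ^(−n) for θ ≥ max(xᵢ), zero otherwise. Here max(xᵢ) = 6.03.
Posterior ∝ θ^(−7) · θ^(−4) = θ^(−11) on θ ≥ max(4.8, 6.03) = 6.03.
This density is strictly decreasing in θ, so the posterior mode lies at the lower boundary of the support.

θ̂_MAP = 6.03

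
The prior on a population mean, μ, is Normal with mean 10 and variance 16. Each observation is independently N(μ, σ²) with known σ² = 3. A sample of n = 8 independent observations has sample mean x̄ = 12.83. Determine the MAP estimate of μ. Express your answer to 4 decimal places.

n = 8, x̄ = 12.83.
For a Normal prior and Normal likelihood with known variance, the posterior is Normal; its mode equals its mean, the precision-weighted average.
Prior precision 1/σ₀² = 1/16 = 0.0625; data precision n/σ² = 8/3.
μ̂ = (0.0625·10 + (8/3)·12.83) / (0.0625 + 8/3) = (20903/600)/(131/48) = 41806/3275 ≈ 12.7652.

μ̂_MAP = 12.7652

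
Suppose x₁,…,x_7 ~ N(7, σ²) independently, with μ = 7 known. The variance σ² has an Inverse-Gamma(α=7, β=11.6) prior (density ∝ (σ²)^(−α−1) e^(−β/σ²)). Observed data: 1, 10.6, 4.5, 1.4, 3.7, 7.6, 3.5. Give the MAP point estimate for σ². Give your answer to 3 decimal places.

Sum of squared deviations about the known mean: SS = (1−7)² + (10.6−7)² + (4.5−7)² + (1.4−7)² + (3.7−7)² + (7.6−7)² + (3.5−7)² = 110.07.
The Normal likelihood contributes (σ²)^(−n/2) exp(−SS/(2σ²)), so the posterior is Inverse-Gamma(α + n/2, β + SS/2) = Inverse-Gamma(10.5, 66.635).
The mode of Inverse-Gamma(a, b) is b/(a+1) = 66.635/11.5 ≈ 5.794.

σ̂²_MAP = 5.794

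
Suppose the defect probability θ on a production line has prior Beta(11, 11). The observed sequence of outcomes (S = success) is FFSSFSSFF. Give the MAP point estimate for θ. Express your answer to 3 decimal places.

θ̂_MAP = 0.483

Prior: Beta(11, 11).
Data: 4 successes in 9 trials (from the sequence). The binomial likelihood contributes θ^4(1−θ)^5, so the posterior is Beta(11+4, 11+5) = Beta(15, 16).
For Beta(a, b) with a, b > 1 the mode is (a−1)/(a+b−2) = 14/29 ≈ 0.483.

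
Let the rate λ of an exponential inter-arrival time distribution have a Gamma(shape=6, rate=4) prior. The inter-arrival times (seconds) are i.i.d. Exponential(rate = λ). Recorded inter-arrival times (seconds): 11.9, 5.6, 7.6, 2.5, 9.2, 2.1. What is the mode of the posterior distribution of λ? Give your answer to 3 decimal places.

The Exponential(rate=λ) likelihood is ∝ λ^n e^(−λΣtᵢ). Here n = 6 and Σtᵢ = 11.9 + 5.6 + 7.6 + 2.5 + 9.2 + 2.1 = 38.9.
Posterior ∝ λ^5e^(−4λ) · λ^6e^(−38.9λ) = λ^11e^(−42.9λ), i.e. Gamma(12, 42.9).
Mode = (a−1)/b = 11/42.9 ≈ 0.256.

λ̂_MAP = 0.256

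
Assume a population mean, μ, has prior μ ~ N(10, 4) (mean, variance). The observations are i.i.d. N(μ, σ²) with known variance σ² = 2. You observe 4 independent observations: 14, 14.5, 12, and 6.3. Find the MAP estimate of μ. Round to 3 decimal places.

μ̂_MAP = 11.511

n = 4; x̄ = (14 + 14.5 + 12 + 6.3)/4 = 46.8/4 = 11.7.
For a Normal prior and Normal likelihood with known variance, the posterior is Normal; its mode equals its mean, the precision-weighted average.
Prior precision 1/σ₀² = 1/4 = 0.25; data precision n/σ² = 4/2 = 2.
μ̂ = (0.25·10 + 2·11.7) / (0.25 + 2) = 25.9/2.25 = 518/45 ≈ 11.511.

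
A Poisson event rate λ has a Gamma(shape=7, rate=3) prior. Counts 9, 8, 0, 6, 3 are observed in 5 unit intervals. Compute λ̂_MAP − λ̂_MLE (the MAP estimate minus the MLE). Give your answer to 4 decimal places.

MAP − MLE = -1.2000

Σxᵢ = 26. Posterior is Gamma(33, 8); MAP = (33−1)/8 = 32/8 ≈ 4.00000.
MLE = x̄ = 26/5 ≈ 5.20000.
Difference = 32/8 − 26/5 = -6/5 ≈ -1.2000.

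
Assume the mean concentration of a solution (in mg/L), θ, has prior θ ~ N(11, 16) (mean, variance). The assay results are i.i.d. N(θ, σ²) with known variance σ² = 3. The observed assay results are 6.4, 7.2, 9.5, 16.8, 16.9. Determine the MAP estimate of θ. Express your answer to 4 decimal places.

θ̂_MAP = 11.3470

n = 5; x̄ = (6.4 + 7.2 + 9.5 + 16.8 + 16.9)/5 = 56.8/5 = 11.36.
For a Normal prior and Normal likelihood with known variance, the posterior is Normal; its mode equals its mean, the precision-weighted average.
Prior precision 1/σ₀² = 1/16 = 0.0625; data precision n/σ² = 5/3.
θ̂ = (0.0625·11 + (5/3)·11.36) / (0.0625 + 5/3) = (4709/240)/(83/48) = 4709/415 ≈ 11.3470.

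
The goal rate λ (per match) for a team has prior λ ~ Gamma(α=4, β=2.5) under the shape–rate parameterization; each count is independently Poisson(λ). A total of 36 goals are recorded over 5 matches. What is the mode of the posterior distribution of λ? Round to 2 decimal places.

λ̂_MAP = 5.20

Σxᵢ = 36, n = 5.
Posterior ∝ λ^3e^(−2.5λ) · λ^36e^(−5λ) = λ^39e^(−7.5λ), i.e. Gamma(shape=40, rate=7.5).
The mode of a Gamma(a, b) with a ≥ 1 (shape–rate) is (a−1)/b = 39/7.5 ≈ 5.20.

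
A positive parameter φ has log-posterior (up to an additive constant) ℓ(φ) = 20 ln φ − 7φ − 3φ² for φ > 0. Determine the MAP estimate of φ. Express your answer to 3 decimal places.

φ̂_MAP = 1.333

ℓ'(φ) = 20/φ − 7 − 6φ. Setting this to zero and multiplying by φ: 6φ² + 7φ − 20 = 0.
φ = (−7 + √(7² + 4·6·20)) / (2·6) = (−7 + √529) / 12 = (−7 + 23)/12 = 4/3.
ℓ''(φ) = −20/φ² − 6 < 0, confirming a maximum.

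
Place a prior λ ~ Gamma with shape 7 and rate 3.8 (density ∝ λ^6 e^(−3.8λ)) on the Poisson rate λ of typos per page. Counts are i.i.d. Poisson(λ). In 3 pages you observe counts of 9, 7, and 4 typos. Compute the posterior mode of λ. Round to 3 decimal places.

Σxᵢ = 9+7+4 = 20, with n = 3.
Posterior ∝ λ^6e^(−3.8λ) · λ^20e^(−3λ) = λ^26e^(−6.8λ), i.e. Gamma(shape=27, rate=6.8).
The mode of a Gamma(a, b) with a ≥ 1 (shape–rate) is (a−1)/b = 26/6.8 ≈ 3.824.

λ̂_MAP = 3.824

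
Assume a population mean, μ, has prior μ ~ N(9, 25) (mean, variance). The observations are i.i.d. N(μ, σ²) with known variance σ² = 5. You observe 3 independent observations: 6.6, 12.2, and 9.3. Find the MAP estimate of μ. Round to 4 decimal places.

μ̂_MAP = 9.3438

n = 3; x̄ = (6.6 + 12.2 + 9.3)/3 = 28.1/3 = 281/30 ≈ 9.3667.
For a Normal prior and Normal likelihood with known variance, the posterior is Normal; its mode equals its mean, the precision-weighted average.
Prior precision 1/σ₀² = 1/25 = 0.04; data precision n/σ² = 3/5 = 0.6.
μ̂ = (0.04·9 + 0.6·(281/30)) / (0.04 + 0.6) = 5.98/0.64 = 9.34375 ≈ 9.3438.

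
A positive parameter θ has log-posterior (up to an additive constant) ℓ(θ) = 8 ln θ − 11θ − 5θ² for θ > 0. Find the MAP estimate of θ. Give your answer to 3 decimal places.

ℓ'(θ) = 8/θ − 11 − 10θ. Setting this to zero and multiplying by θ: 10θ² + 11θ − 8 = 0.
θ = (−11 + √(11² + 4·10·8)) / (2·10) = (−11 + √441) / 20 = (−11 + 21)/20 = 1/2.
ℓ''(θ) = −8/θ² − 10 < 0, confirming a maximum.

θ̂_MAP = 0.500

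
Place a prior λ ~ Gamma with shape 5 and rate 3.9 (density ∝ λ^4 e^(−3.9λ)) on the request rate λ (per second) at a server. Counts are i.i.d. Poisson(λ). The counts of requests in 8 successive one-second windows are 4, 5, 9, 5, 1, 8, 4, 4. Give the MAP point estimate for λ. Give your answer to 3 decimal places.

λ̂_MAP = 3.697

Σxᵢ = 4+5+9+5+1+8+4+4 = 40, with n = 8.
Posterior ∝ λ^4e^(−3.9λ) · λ^40e^(−8λ) = λ^44e^(−11.9λ), i.e. Gamma(shape=45, rate=11.9).
The mode of a Gamma(a, b) with a ≥ 1 (shape–rate) is (a−1)/b = 44/11.9 ≈ 3.697.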